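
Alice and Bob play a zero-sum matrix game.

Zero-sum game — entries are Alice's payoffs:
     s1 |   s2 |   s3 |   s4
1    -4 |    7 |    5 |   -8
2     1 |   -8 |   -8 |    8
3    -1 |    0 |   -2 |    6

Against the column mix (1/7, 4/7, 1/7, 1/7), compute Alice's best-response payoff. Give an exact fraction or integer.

3

1: (-4)·(1/7) + (7)·(4/7) + (5)·(1/7) + (-8)·(1/7) = 3.
2: (1)·(1/7) + (-8)·(4/7) + (-8)·(1/7) + (8)·(1/7) = -31/7.
3: (-1)·(1/7) + (0)·(4/7) + (-2)·(1/7) + (6)·(1/7) = 3/7.
The best pure response is 1 with expected payoff 3.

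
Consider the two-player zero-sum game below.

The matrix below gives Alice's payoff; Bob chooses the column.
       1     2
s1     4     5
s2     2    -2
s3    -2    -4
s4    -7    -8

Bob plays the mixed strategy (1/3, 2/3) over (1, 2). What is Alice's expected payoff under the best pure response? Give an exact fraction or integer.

14/3

s1: (4)·(1/3) + (5)·(2/3) = 14/3.
s2: (2)·(1/3) + (-2)·(2/3) = -2/3.
s3: (-2)·(1/3) + (-4)·(2/3) = -10/3.
s4: (-7)·(1/3) + (-8)·(2/3) = -23/3.
The best pure response is s1 with expected payoff 14/3.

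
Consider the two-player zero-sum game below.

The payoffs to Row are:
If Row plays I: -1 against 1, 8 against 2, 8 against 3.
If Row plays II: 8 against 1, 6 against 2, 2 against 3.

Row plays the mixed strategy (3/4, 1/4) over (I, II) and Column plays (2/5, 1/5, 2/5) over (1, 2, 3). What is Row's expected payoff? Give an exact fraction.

Against (2/5, 1/5, 2/5), each row's expected payoff is I: 22/5; II: 26/5.
Taking the (3/4, 1/4)-weighted average: (3/4)·(22/5) + (1/4)·(26/5) = 23/5.

23/5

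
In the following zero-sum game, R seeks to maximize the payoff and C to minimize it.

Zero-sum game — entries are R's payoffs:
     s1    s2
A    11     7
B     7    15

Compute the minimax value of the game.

Row minima are 7 and 7, so R's maximin is 7; column maxima are 11 and 15, so C's minimax is 11. These differ, so the equilibrium is in mixed strategies.
Let R play A with probability p. C is indifferent when 11p + 7(1−p) = 7p + 15(1−p), giving p = 2/3.
Let C play s1 with probability q. R is indifferent when 11q + 7(1−q) = 7q + 15(1−q), giving q = 2/3.
The value is 11·(2/3) + (7)·(1/3) = 29/3.

29/3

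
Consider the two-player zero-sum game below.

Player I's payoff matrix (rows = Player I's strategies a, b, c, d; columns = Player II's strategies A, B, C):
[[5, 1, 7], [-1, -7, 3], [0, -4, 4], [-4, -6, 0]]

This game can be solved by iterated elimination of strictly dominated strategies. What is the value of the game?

1

Column A is strictly dominated by B for Player II (1<5, -7<-1, -4<0, -6<-4); eliminate A.
Row d is strictly dominated by row a (1>-6, 7>0); eliminate d.
Row c is strictly dominated by row a (1>-4, 7>4); eliminate c.
Row b is strictly dominated by row a (1>-7, 7>3); eliminate b.
Column C is strictly dominated by B for Player II (1<7); eliminate C.
Only (a, B) remains, with payoff 1.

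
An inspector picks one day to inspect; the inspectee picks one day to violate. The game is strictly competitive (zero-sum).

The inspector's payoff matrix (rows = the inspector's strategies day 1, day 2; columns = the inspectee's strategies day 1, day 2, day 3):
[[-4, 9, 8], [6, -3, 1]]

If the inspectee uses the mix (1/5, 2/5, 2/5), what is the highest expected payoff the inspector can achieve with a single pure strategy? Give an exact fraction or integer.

6

day 1: (-4)·(1/5) + (9)·(2/5) + (8)·(2/5) = 6.
day 2: (6)·(1/5) + (-3)·(2/5) + (1)·(2/5) = 2/5.
The best pure response is day 1 with expected payoff 6.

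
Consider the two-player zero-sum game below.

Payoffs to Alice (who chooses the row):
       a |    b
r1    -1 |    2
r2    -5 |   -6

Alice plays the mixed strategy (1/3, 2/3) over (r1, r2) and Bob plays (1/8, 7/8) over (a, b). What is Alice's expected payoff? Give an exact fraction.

-27/8

Against (1/8, 7/8), each row's expected payoff is r1: 13/8; r2: -47/8.
Taking the (1/3, 2/3)-weighted average: (1/3)·(13/8) + (2/3)·(-47/8) = -27/8.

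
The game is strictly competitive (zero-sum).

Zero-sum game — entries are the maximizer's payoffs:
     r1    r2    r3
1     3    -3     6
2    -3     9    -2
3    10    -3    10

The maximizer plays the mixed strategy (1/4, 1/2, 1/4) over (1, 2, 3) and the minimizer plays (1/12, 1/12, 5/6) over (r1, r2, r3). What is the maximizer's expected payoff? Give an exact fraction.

Against (1/12, 1/12, 5/6), each row's expected payoff is 1: 5; 2: -7/6; 3: 107/12.
Taking the (1/4, 1/2, 1/4)-weighted average: (1/4)·(5) + (1/2)·(-7/6) + (1/4)·(107/12) = 139/48.

139/48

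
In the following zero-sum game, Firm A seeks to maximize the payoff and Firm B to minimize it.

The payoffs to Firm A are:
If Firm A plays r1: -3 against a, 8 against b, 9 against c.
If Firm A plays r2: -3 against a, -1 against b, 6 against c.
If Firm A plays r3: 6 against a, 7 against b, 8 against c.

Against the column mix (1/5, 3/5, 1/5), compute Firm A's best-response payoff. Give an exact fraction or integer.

7

r1: (-3)·(1/5) + (8)·(3/5) + (9)·(1/5) = 6.
r2: (-3)·(1/5) + (-1)·(3/5) + (6)·(1/5) = 0.
r3: (6)·(1/5) + (7)·(3/5) + (8)·(1/5) = 7.
The best pure response is r3 with expected payoff 7.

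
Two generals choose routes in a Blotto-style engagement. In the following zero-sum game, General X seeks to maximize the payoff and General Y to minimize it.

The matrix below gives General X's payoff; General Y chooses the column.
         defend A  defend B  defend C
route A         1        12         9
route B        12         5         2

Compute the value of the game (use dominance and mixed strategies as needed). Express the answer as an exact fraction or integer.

53/9

Column defend B is strictly dominated by defend C for General Y (it gives General X more in every row).
The remaining 2×2 game on (route A, route B) × (defend A, defend C) has no saddle point. Let General X play route A with probability p; indifference gives p + 12(1−p) = 9p + 2(1−p), so p = 5/9.
Similarly General Y's optimal q on defend A is 7/18, and the value is 1·(7/18) + (9)·(11/18) = 53/9.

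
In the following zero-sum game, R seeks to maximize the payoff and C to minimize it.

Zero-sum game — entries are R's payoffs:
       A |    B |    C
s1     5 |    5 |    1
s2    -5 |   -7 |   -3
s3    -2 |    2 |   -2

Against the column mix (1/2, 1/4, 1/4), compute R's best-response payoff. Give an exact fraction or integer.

4

s1: (5)·(1/2) + (5)·(1/4) + (1)·(1/4) = 4.
s2: (-5)·(1/2) + (-7)·(1/4) + (-3)·(1/4) = -5.
s3: (-2)·(1/2) + (2)·(1/4) + (-2)·(1/4) = -1.
The best pure response is s1 with expected payoff 4.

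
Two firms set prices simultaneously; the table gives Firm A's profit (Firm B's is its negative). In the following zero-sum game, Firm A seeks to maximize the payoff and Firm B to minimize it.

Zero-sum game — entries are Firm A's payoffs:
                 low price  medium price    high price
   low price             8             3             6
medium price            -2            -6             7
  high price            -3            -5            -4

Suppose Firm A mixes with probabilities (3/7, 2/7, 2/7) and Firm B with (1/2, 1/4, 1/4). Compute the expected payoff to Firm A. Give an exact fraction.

Against (1/2, 1/4, 1/4), each row's expected payoff is low price: 25/4; medium price: -3/4; high price: -15/4.
Taking the (3/7, 2/7, 2/7)-weighted average: (3/7)·(25/4) + (2/7)·(-3/4) + (2/7)·(-15/4) = 39/28.

39/28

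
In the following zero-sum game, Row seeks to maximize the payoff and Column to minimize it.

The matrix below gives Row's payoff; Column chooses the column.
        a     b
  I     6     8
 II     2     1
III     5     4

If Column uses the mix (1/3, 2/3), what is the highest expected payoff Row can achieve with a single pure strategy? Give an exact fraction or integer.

I: (6)·(1/3) + (8)·(2/3) = 22/3.
II: (2)·(1/3) + (1)·(2/3) = 4/3.
III: (5)·(1/3) + (4)·(2/3) = 13/3.
The best pure response is I with expected payoff 22/3.

22/3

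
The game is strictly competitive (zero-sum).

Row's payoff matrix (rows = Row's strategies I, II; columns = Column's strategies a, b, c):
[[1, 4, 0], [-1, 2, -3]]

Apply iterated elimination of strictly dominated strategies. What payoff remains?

Column a is strictly dominated by c for Column (0<1, -3<-1); eliminate a.
Column b is strictly dominated by c for Column (0<4, -3<2); eliminate b.
Row II is strictly dominated by row I (0>-3); eliminate II.
Only (I, c) remains, with payoff 0.

0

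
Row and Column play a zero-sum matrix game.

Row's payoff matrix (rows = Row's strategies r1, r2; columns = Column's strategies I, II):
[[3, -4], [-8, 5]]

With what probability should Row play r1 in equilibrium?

13/20

Row minima are -4 and -8, so Row's maximin is -4; column maxima are 3 and 5, so Column's minimax is 3. These differ, so the equilibrium is in mixed strategies.
Let Row play r1 with probability p. Column is indifferent when 3p − 8(1−p) = −4p + 5(1−p), giving p = 13/20.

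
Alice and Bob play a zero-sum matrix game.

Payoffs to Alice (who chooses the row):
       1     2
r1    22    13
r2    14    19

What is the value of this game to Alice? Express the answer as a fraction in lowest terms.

Row minima are 13 and 14, so Alice's maximin is 14; column maxima are 22 and 19, so Bob's minimax is 19. These differ, so the equilibrium is in mixed strategies.
Let Alice play r1 with probability p. Bob is indifferent when 22p + 14(1−p) = 13p + 19(1−p), giving p = 5/14.
Let Bob play 1 with probability q. Alice is indifferent when 22q + 13(1−q) = 14q + 19(1−q), giving q = 3/7.
The value is 22·(3/7) + (13)·(4/7) = 118/7.

118/7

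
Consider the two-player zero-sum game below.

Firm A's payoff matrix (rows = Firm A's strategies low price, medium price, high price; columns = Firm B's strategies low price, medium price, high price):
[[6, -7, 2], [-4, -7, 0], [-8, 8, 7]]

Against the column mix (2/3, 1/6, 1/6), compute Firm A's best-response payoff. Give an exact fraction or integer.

19/6

low price: (6)·(2/3) + (-7)·(1/6) + (2)·(1/6) = 19/6.
medium price: (-4)·(2/3) + (-7)·(1/6) + (0)·(1/6) = -23/6.
high price: (-8)·(2/3) + (8)·(1/6) + (7)·(1/6) = -17/6.
The best pure response is low price with expected payoff 19/6.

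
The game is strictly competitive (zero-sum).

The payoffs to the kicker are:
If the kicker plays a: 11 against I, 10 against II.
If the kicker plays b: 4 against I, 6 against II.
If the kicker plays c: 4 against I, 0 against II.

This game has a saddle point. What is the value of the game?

Row minima: 10, 4, 0 → the kicker's maximin is 10.
Column maxima: 11, 10 → the goalkeeper's minimax is 10.
They coincide at (a, II), so the value is 10.

10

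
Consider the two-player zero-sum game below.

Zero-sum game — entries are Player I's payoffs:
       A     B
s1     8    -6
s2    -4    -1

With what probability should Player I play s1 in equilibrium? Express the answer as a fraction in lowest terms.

Row minima are -6 and -4, so Player I's maximin is -4; column maxima are 8 and -1, so Player II's minimax is -1. These differ, so the equilibrium is in mixed strategies.
Let Player I play s1 with probability p. Player II is indifferent when 8p − 4(1−p) = −6p − (1−p), giving p = 3/17.

3/17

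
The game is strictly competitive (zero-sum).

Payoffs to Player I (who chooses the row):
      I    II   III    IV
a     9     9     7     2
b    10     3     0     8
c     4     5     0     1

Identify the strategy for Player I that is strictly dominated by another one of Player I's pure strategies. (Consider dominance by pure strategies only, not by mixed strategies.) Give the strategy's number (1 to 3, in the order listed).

Compare c with a: 9 > 4, 9 > 5, 7 > 0, 2 > 1.
So a strictly dominates c for Player I; c is strictly dominated.

3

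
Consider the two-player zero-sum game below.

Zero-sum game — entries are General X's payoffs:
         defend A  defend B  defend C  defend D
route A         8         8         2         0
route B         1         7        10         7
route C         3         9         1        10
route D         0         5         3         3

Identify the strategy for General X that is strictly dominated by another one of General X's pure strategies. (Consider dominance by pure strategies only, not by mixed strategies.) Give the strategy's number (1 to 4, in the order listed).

Compare route D with route B: 1 > 0, 7 > 5, 10 > 3, 7 > 3.
So route B strictly dominates route D for General X; route D is strictly dominated.

4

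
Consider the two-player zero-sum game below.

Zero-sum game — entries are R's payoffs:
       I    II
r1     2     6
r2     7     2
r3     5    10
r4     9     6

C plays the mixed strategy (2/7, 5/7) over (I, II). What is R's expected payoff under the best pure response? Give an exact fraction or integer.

60/7

r1: (2)·(2/7) + (6)·(5/7) = 34/7.
r2: (7)·(2/7) + (2)·(5/7) = 24/7.
r3: (5)·(2/7) + (10)·(5/7) = 60/7.
r4: (9)·(2/7) + (6)·(5/7) = 48/7.
The best pure response is r3 with expected payoff 60/7.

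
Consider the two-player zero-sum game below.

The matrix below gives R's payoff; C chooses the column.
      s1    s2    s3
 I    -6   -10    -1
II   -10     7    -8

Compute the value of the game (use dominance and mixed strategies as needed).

Column s3 is strictly dominated by s1 for C (it gives R more in every row).
The remaining 2×2 game on (I, II) × (s1, s2) has no saddle point. Let R play I with probability p; indifference gives −6p − 10(1−p) = −10p + 7(1−p), so p = 17/21.
Similarly C's optimal q on s1 is 17/21, and the value is -6·(17/21) + (-10)·(4/21) = -142/21.

-142/21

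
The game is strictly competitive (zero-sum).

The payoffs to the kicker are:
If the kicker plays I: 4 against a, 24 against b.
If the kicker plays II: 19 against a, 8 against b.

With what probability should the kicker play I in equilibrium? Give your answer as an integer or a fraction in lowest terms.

Row minima are 4 and 8, so the kicker's maximin is 8; column maxima are 19 and 24, so the goalkeeper's minimax is 19. These differ, so the equilibrium is in mixed strategies.
Let the kicker play I with probability p. The goalkeeper is indifferent when 4p + 19(1−p) = 24p + 8(1−p), giving p = 11/31.

11/31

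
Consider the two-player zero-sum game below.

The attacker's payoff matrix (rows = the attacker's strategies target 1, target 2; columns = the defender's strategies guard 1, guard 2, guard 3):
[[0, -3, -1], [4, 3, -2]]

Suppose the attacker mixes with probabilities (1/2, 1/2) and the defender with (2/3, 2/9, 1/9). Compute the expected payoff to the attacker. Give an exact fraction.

Against (2/3, 2/9, 1/9), each row's expected payoff is target 1: -7/9; target 2: 28/9.
Taking the (1/2, 1/2)-weighted average: (1/2)·(-7/9) + (1/2)·(28/9) = 7/6.

7/6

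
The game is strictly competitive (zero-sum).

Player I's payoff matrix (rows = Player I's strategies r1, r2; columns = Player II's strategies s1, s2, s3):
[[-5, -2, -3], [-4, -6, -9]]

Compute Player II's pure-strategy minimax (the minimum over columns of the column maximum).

-4

The worst case (largest entry) in each column is s1: -4, s2: -2, s3: -3.
The best (smallest) of these is -4.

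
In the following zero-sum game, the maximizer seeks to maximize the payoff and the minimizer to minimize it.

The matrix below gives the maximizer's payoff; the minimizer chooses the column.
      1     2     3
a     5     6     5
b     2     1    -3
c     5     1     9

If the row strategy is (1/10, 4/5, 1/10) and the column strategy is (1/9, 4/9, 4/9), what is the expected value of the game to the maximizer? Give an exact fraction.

Against (1/9, 4/9, 4/9), each row's expected payoff is a: 49/9; b: -2/3; c: 5.
Taking the (1/10, 4/5, 1/10)-weighted average: (1/10)·(49/9) + (4/5)·(-2/3) + (1/10)·(5) = 23/45.

23/45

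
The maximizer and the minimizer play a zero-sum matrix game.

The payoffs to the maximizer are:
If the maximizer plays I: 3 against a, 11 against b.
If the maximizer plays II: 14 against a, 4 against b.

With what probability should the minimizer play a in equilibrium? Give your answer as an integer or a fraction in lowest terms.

Row minima are 3 and 4, so the maximizer's maximin is 4; column maxima are 14 and 11, so the minimizer's minimax is 11. These differ, so the equilibrium is in mixed strategies.
Let the minimizer play a with probability q. The maximizer is indifferent when 3q + 11(1−q) = 14q + 4(1−q), giving q = 7/18.

7/18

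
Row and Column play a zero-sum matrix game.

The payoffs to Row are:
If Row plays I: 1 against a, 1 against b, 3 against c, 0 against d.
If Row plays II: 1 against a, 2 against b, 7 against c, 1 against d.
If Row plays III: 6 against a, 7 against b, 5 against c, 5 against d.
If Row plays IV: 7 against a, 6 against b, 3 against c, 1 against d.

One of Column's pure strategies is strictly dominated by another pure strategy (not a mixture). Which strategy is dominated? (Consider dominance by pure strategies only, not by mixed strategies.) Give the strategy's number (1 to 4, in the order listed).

Column prefers columns that give Row less. Compare b with d: 0 < 1, 1 < 2, 5 < 7, 1 < 6.
So d strictly dominates b for Column; b is strictly dominated.

2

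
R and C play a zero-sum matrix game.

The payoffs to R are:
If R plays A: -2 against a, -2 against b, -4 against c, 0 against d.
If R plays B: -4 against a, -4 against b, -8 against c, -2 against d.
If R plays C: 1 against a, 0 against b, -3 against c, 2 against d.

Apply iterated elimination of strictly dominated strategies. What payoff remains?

-3

Column d is strictly dominated by a for C (-2<0, -4<-2, 1<2); eliminate d.
Column a is strictly dominated by c for C (-4<-2, -8<-4, -3<1); eliminate a.
Row A is strictly dominated by row C (0>-2, -3>-4); eliminate A.
Column b is strictly dominated by c for C (-8<-4, -3<0); eliminate b.
Row B is strictly dominated by row C (-3>-8); eliminate B.
Only (C, c) remains, with payoff -3.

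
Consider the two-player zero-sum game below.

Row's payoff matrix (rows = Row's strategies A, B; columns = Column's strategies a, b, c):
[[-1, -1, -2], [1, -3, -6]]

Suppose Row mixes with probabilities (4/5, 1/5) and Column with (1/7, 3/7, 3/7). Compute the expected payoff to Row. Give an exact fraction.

-66/35

Against (1/7, 3/7, 3/7), each row's expected payoff is A: -10/7; B: -26/7.
Taking the (4/5, 1/5)-weighted average: (4/5)·(-10/7) + (1/5)·(-26/7) = -66/35.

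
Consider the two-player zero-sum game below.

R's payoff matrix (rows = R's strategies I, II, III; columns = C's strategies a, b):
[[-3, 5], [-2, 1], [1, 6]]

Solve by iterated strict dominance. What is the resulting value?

Row I is strictly dominated by row III (1>-3, 6>5); eliminate I.
Column b is strictly dominated by a for C (-2<1, 1<6); eliminate b.
Row II is strictly dominated by row III (1>-2); eliminate II.
Only (III, a) remains, with payoff 1.

1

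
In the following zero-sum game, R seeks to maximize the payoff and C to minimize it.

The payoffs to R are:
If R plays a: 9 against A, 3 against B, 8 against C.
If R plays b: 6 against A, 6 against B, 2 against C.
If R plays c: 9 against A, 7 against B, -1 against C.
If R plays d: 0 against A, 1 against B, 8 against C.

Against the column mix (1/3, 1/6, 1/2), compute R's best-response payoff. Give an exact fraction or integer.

15/2

a: (9)·(1/3) + (3)·(1/6) + (8)·(1/2) = 15/2.
b: (6)·(1/3) + (6)·(1/6) + (2)·(1/2) = 4.
c: (9)·(1/3) + (7)·(1/6) + (-1)·(1/2) = 11/3.
d: (0)·(1/3) + (1)·(1/6) + (8)·(1/2) = 25/6.
The best pure response is a with expected payoff 15/2.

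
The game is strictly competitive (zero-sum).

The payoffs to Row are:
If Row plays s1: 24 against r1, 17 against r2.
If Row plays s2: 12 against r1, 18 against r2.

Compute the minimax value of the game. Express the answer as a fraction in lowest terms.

Row minima are 17 and 12, so Row's maximin is 17; column maxima are 24 and 18, so Column's minimax is 18. These differ, so the equilibrium is in mixed strategies.
Let Row play s1 with probability p. Column is indifferent when 24p + 12(1−p) = 17p + 18(1−p), giving p = 6/13.
Let Column play r1 with probability q. Row is indifferent when 24q + 17(1−q) = 12q + 18(1−q), giving q = 1/13.
The value is 24·(1/13) + (17)·(12/13) = 228/13.

228/13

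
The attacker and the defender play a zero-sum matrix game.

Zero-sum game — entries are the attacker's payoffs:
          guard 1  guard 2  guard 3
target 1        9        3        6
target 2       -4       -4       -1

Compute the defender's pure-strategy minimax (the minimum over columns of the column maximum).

The worst case (largest entry) in each column is guard 1: 9, guard 2: 3, guard 3: 6.
The best (smallest) of these is 3.

3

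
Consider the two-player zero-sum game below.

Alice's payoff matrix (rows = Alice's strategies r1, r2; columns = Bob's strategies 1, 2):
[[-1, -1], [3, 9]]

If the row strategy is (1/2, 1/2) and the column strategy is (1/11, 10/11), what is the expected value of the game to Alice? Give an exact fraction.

Against (1/11, 10/11), each row's expected payoff is r1: -1; r2: 93/11.
Taking the (1/2, 1/2)-weighted average: (1/2)·(-1) + (1/2)·(93/11) = 41/11.

41/11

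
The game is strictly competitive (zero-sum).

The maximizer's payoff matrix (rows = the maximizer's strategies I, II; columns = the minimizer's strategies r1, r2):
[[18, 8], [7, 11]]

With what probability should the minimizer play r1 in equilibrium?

Row minima are 8 and 7, so the maximizer's maximin is 8; column maxima are 18 and 11, so the minimizer's minimax is 11. These differ, so the equilibrium is in mixed strategies.
Let the minimizer play r1 with probability q. The maximizer is indifferent when 18q + 8(1−q) = 7q + 11(1−q), giving q = 3/14.

3/14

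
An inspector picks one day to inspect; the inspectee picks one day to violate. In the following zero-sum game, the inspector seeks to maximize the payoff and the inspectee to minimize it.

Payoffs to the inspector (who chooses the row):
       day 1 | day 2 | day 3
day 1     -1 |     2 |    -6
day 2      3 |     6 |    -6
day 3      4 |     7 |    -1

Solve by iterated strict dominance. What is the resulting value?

Column day 1 is strictly dominated by day 3 for the inspectee (-6<-1, -6<3, -1<4); eliminate day 1.
Column day 2 is strictly dominated by day 3 for the inspectee (-6<2, -6<6, -1<7); eliminate day 2.
Row day 2 is strictly dominated by row day 3 (-1>-6); eliminate day 2.
Row day 1 is strictly dominated by row day 3 (-1>-6); eliminate day 1.
Only (day 3, day 3) remains, with payoff -1.

-1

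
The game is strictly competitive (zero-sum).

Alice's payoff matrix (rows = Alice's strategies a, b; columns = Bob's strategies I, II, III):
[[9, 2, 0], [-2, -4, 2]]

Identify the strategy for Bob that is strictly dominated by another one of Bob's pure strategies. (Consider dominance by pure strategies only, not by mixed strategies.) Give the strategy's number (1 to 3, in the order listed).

1

Bob prefers columns that give Alice less. Compare I with II: 2 < 9, -4 < -2.
So II strictly dominates I for Bob; I is strictly dominated.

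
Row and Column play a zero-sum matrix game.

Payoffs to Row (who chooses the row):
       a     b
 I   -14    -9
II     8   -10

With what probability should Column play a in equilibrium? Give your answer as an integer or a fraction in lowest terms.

Row minima are -14 and -10, so Row's maximin is -10; column maxima are 8 and -9, so Column's minimax is -9. These differ, so the equilibrium is in mixed strategies.
Let Column play a with probability q. Row is indifferent when −14q − 9(1−q) = 8q − 10(1−q), giving q = 1/23.

1/23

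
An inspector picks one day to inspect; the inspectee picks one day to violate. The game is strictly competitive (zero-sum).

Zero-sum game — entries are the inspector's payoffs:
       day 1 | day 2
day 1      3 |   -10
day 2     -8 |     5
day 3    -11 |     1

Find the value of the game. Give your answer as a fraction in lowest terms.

-5/2

Row day 3 is strictly dominated by row day 2, so the inspector never plays it.
The remaining 2×2 game on (day 1, day 2) × (day 1, day 2) has no saddle point. Let the inspector play day 1 with probability p; indifference gives 3p − 8(1−p) = −10p + 5(1−p), so p = 1/2.
Similarly the inspectee's optimal q on day 1 is 15/26, and the value is 3·(15/26) + (-10)·(11/26) = -5/2.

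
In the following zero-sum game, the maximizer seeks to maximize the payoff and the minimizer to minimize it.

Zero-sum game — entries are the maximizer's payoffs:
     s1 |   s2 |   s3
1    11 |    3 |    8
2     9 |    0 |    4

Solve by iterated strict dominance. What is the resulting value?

Column s3 is strictly dominated by s2 for the minimizer (3<8, 0<4); eliminate s3.
Row 2 is strictly dominated by row 1 (11>9, 3>0); eliminate 2.
Column s1 is strictly dominated by s2 for the minimizer (3<11); eliminate s1.
Only (1, s2) remains, with payoff 3.

3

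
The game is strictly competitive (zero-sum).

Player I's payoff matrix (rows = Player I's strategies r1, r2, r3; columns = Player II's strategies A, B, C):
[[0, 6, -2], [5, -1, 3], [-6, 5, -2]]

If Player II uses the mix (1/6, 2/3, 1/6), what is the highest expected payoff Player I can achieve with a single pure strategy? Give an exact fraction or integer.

11/3

r1: (0)·(1/6) + (6)·(2/3) + (-2)·(1/6) = 11/3.
r2: (5)·(1/6) + (-1)·(2/3) + (3)·(1/6) = 2/3.
r3: (-6)·(1/6) + (5)·(2/3) + (-2)·(1/6) = 2.
The best pure response is r1 with expected payoff 11/3.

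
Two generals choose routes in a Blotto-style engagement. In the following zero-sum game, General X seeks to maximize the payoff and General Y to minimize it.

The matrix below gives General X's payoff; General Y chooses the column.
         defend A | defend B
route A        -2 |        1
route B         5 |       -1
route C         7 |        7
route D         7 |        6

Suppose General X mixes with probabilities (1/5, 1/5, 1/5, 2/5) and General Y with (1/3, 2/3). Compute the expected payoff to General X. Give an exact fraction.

62/15

Against (1/3, 2/3), each row's expected payoff is route A: 0; route B: 1; route C: 7; route D: 19/3.
Taking the (1/5, 1/5, 1/5, 2/5)-weighted average: (1/5)·(0) + (1/5)·(1) + (1/5)·(7) + (2/5)·(19/3) = 62/15.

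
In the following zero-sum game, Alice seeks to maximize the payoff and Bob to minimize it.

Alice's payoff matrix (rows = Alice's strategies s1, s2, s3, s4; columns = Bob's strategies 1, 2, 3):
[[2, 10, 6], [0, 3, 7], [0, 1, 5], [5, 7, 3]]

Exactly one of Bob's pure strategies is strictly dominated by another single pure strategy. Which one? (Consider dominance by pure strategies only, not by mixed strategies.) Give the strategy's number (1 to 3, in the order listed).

2

Bob prefers columns that give Alice less. Compare 2 with 1: 2 < 10, 0 < 3, 0 < 1, 5 < 7.
So 1 strictly dominates 2 for Bob; 2 is strictly dominated.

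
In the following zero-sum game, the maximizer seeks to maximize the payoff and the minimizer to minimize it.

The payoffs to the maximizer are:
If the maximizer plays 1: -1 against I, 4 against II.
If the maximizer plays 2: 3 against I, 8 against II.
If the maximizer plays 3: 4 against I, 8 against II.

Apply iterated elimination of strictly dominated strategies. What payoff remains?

4

Column II is strictly dominated by I for the minimizer (-1<4, 3<8, 4<8); eliminate II.
Row 2 is strictly dominated by row 3 (4>3); eliminate 2.
Row 1 is strictly dominated by row 3 (4>-1); eliminate 1.
Only (3, I) remains, with payoff 4.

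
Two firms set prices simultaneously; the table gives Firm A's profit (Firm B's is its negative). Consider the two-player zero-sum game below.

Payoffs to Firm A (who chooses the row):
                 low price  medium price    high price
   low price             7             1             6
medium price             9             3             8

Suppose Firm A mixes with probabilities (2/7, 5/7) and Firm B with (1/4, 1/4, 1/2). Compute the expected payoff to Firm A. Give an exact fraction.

45/7

Against (1/4, 1/4, 1/2), each row's expected payoff is low price: 5; medium price: 7.
Taking the (2/7, 5/7)-weighted average: (2/7)·(5) + (5/7)·(7) = 45/7.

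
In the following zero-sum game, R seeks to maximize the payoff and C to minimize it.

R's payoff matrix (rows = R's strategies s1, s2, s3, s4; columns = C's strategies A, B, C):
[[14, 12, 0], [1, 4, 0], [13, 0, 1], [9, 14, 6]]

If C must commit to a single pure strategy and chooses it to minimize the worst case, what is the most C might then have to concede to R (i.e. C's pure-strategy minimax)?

6

The worst case (largest entry) in each column is A: 14, B: 14, C: 6.
The best (smallest) of these is 6.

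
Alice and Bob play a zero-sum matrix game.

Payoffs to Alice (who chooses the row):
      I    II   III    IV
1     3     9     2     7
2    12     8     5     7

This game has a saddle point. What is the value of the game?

5

Row minima: 2, 5 → Alice's maximin is 5.
Column maxima: 12, 9, 5, 7 → Bob's minimax is 5.
They coincide at (2, III), so the value is 5.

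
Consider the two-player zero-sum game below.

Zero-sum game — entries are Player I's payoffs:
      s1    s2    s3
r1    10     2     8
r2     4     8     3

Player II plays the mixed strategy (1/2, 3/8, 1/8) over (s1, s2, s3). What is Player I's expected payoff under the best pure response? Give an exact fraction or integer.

r1: (10)·(1/2) + (2)·(3/8) + (8)·(1/8) = 27/4.
r2: (4)·(1/2) + (8)·(3/8) + (3)·(1/8) = 43/8.
The best pure response is r1 with expected payoff 27/4.

27/4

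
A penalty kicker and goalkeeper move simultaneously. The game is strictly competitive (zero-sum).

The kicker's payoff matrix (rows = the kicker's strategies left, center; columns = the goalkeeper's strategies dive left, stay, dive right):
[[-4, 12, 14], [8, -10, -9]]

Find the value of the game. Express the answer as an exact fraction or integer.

28/17

Column dive right is strictly dominated by stay for the goalkeeper (it gives the kicker more in every row).
The remaining 2×2 game on (left, center) × (dive left, stay) has no saddle point. Let the kicker play left with probability p; indifference gives −4p + 8(1−p) = 12p − 10(1−p), so p = 9/17.
Similarly the goalkeeper's optimal q on dive left is 11/17, and the value is -4·(11/17) + (12)·(6/17) = 28/17.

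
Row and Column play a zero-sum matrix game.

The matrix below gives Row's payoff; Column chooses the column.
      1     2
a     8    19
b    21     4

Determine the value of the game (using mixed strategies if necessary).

367/28

Row minima are 8 and 4, so Row's maximin is 8; column maxima are 21 and 19, so Column's minimax is 19. These differ, so the equilibrium is in mixed strategies.
Let Row play a with probability p. Column is indifferent when 8p + 21(1−p) = 19p + 4(1−p), giving p = 17/28.
Let Column play 1 with probability q. Row is indifferent when 8q + 19(1−q) = 21q + 4(1−q), giving q = 15/28.
The value is 8·(15/28) + (19)·(13/28) = 367/28.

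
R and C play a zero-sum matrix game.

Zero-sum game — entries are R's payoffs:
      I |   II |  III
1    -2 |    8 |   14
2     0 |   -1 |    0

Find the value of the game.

Column III is strictly dominated by II for C (it gives R more in every row).
The remaining 2×2 game on (1, 2) × (I, II) has no saddle point. Let R play 1 with probability p; indifference gives −2p = 8p − (1−p), so p = 1/11.
Similarly C's optimal q on I is 9/11, and the value is -2·(9/11) + (8)·(2/11) = -2/11.

-2/11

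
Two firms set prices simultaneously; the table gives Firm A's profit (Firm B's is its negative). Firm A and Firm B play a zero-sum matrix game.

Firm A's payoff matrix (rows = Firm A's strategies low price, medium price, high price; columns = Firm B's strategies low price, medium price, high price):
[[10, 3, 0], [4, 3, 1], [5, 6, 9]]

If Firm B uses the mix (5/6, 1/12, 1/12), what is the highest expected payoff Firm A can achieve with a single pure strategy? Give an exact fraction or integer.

103/12

low price: (10)·(5/6) + (3)·(1/12) + (0)·(1/12) = 103/12.
medium price: (4)·(5/6) + (3)·(1/12) + (1)·(1/12) = 11/3.
high price: (5)·(5/6) + (6)·(1/12) + (9)·(1/12) = 65/12.
The best pure response is low price with expected payoff 103/12.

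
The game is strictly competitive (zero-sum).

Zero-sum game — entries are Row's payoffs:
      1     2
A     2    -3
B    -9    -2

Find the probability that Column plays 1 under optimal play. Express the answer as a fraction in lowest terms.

Row minima are -3 and -9, so Row's maximin is -3; column maxima are 2 and -2, so Column's minimax is -2. These differ, so the equilibrium is in mixed strategies.
Let Column play 1 with probability q. Row is indifferent when 2q − 3(1−q) = −9q − 2(1−q), giving q = 1/12.

1/12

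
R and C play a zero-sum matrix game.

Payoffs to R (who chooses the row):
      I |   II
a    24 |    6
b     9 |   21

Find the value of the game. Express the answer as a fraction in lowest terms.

Row minima are 6 and 9, so R's maximin is 9; column maxima are 24 and 21, so C's minimax is 21. These differ, so the equilibrium is in mixed strategies.
Let R play a with probability p. C is indifferent when 24p + 9(1−p) = 6p + 21(1−p), giving p = 2/5.
Let C play I with probability q. R is indifferent when 24q + 6(1−q) = 9q + 21(1−q), giving q = 1/2.
The value is 24·(1/2) + (6)·(1/2) = 15.

15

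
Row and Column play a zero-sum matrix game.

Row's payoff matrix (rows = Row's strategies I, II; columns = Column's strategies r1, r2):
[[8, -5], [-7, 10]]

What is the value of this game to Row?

Row minima are -5 and -7, so Row's maximin is -5; column maxima are 8 and 10, so Column's minimax is 8. These differ, so the equilibrium is in mixed strategies.
Let Row play I with probability p. Column is indifferent when 8p − 7(1−p) = −5p + 10(1−p), giving p = 17/30.
Let Column play r1 with probability q. Row is indifferent when 8q − 5(1−q) = −7q + 10(1−q), giving q = 1/2.
The value is 8·(1/2) + (-5)·(1/2) = 3/2.

3/2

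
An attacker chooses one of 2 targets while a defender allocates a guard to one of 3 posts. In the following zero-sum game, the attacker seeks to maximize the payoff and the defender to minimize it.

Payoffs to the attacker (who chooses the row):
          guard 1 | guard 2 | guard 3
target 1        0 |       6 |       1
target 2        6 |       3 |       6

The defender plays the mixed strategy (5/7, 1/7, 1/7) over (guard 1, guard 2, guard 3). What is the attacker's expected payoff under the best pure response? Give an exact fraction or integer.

39/7

target 1: (0)·(5/7) + (6)·(1/7) + (1)·(1/7) = 1.
target 2: (6)·(5/7) + (3)·(1/7) + (6)·(1/7) = 39/7.
The best pure response is target 2 with expected payoff 39/7.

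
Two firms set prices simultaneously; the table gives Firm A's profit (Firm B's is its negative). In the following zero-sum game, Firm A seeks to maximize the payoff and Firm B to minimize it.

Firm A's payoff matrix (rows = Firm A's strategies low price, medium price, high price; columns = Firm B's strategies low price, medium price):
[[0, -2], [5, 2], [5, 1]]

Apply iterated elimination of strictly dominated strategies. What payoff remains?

Row low price is strictly dominated by row medium price (5>0, 2>-2); eliminate low price.
Column low price is strictly dominated by medium price for Firm B (2<5, 1<5); eliminate low price.
Row high price is strictly dominated by row medium price (2>1); eliminate high price.
Only (medium price, medium price) remains, with payoff 2.

2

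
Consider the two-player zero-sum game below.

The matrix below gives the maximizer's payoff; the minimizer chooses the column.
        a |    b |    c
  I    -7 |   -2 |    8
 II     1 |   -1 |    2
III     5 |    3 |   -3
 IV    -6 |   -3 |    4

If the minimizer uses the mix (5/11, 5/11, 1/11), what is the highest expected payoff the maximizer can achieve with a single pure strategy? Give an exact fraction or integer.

I: (-7)·(5/11) + (-2)·(5/11) + (8)·(1/11) = -37/11.
II: (1)·(5/11) + (-1)·(5/11) + (2)·(1/11) = 2/11.
III: (5)·(5/11) + (3)·(5/11) + (-3)·(1/11) = 37/11.
IV: (-6)·(5/11) + (-3)·(5/11) + (4)·(1/11) = -41/11.
The best pure response is III with expected payoff 37/11.

37/11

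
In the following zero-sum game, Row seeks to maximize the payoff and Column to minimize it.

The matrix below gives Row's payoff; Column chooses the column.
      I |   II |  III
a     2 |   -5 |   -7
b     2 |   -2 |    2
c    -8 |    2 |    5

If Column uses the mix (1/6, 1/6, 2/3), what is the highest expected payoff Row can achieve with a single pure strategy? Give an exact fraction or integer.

a: (2)·(1/6) + (-5)·(1/6) + (-7)·(2/3) = -31/6.
b: (2)·(1/6) + (-2)·(1/6) + (2)·(2/3) = 4/3.
c: (-8)·(1/6) + (2)·(1/6) + (5)·(2/3) = 7/3.
The best pure response is c with expected payoff 7/3.

7/3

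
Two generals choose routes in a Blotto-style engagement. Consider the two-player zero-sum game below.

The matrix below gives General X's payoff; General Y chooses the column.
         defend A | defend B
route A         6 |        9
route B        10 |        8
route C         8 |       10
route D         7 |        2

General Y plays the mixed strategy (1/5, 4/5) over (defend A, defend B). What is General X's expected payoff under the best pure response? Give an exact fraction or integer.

48/5

route A: (6)·(1/5) + (9)·(4/5) = 42/5.
route B: (10)·(1/5) + (8)·(4/5) = 42/5.
route C: (8)·(1/5) + (10)·(4/5) = 48/5.
route D: (7)·(1/5) + (2)·(4/5) = 3.
The best pure response is route C with expected payoff 48/5.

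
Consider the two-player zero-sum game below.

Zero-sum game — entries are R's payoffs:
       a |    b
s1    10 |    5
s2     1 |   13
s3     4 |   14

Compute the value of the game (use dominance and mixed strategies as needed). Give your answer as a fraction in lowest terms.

Row s2 is strictly dominated by row s3, so R never plays it.
The remaining 2×2 game on (s1, s3) × (a, b) has no saddle point. Let R play s1 with probability p; indifference gives 10p + 4(1−p) = 5p + 14(1−p), so p = 2/3.
Similarly C's optimal q on a is 3/5, and the value is 10·(3/5) + (5)·(2/5) = 8.

8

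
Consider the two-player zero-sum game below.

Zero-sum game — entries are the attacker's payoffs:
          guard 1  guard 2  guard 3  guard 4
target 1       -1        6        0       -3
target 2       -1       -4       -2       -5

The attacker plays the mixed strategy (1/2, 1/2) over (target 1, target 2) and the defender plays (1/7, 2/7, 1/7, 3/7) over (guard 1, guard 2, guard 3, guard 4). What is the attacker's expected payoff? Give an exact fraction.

Against (1/7, 2/7, 1/7, 3/7), each row's expected payoff is target 1: 2/7; target 2: -26/7.
Taking the (1/2, 1/2)-weighted average: (1/2)·(2/7) + (1/2)·(-26/7) = -12/7.

-12/7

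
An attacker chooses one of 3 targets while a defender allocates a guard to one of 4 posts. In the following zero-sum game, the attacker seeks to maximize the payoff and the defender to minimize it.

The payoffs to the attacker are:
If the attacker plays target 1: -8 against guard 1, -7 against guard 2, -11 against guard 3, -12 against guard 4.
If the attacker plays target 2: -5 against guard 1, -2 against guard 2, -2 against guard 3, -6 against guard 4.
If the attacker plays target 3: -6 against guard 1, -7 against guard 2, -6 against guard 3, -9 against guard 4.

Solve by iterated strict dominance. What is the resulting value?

Row target 3 is strictly dominated by row target 2 (-5>-6, -2>-7, -2>-6, -6>-9); eliminate target 3.
Column guard 1 is strictly dominated by guard 4 for the defender (-12<-8, -6<-5); eliminate guard 1.
Column guard 3 is strictly dominated by guard 4 for the defender (-12<-11, -6<-2); eliminate guard 3.
Column guard 2 is strictly dominated by guard 4 for the defender (-12<-7, -6<-2); eliminate guard 2.
Row target 1 is strictly dominated by row target 2 (-6>-12); eliminate target 1.
Only (target 2, guard 4) remains, with payoff -6.

-6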